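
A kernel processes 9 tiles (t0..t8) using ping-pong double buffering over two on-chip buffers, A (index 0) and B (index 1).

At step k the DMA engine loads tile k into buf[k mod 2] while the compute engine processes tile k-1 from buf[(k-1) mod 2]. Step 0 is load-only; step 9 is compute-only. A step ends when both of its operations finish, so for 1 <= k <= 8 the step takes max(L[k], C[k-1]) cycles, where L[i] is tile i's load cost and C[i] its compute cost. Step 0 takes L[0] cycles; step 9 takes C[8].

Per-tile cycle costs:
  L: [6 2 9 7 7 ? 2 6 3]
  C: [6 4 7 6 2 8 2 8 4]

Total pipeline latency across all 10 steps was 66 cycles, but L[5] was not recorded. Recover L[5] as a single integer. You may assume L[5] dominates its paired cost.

step 0 = dur = L[0]=6 = 6
step 1 = dur = max(L[1]=2, C[0]=6) = 6
step 2 = dur = max(L[2]=9, C[1]=4) = 9
step 3 = dur = max(L[3]=7, C[2]=7) = 7
step 4 = dur = max(L[4]=7, C[3]=6) = 7
step 5 = dur = max(L[5]=?, C[4]=2) = L[5]  (unknown; binding)
step 6 = dur = max(L[6]=2, C[5]=8) = 8
step 7 = dur = max(L[7]=6, C[6]=2) = 6
step 8 = dur = max(L[8]=3, C[7]=8) = 8
step 9 = dur = C[8]=4 = 4
sum of known step durations = 61
dur[5] = total - known = 66 - 61 = 5
L[5] is the binding max in step 5, so L[5] = dur[5] = 5

L[5] = 5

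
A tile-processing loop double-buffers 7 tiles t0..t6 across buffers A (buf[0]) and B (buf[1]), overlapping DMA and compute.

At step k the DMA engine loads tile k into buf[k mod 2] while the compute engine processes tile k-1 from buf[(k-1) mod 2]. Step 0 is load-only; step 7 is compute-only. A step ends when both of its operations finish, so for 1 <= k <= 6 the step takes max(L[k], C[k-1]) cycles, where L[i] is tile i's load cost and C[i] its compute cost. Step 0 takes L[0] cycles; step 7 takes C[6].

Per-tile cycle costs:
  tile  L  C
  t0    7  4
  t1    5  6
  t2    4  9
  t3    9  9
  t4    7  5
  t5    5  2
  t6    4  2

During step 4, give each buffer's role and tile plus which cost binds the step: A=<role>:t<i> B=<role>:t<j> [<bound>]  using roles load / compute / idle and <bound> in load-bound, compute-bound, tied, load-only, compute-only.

step 4: A=load:t4 B=compute:t3 [compute-bound]

step 0: L[0]=7 → dur=7, Σ=7 | A=load:t0 B=idle [load-only]
step 1: L[1]=5 C[0]=4 → dur=5, Σ=12 | A=compute:t0 B=load:t1 [load-bound]
step 2: L[2]=4 C[1]=6 → dur=6, Σ=18 | A=load:t2 B=compute:t1 [compute-bound]
step 3: L[3]=9 C[2]=9 → dur=9, Σ=27 | A=compute:t2 B=load:t3 [tied]
step 4: L[4]=7 C[3]=9 → dur=9, Σ=36 | A=load:t4 B=compute:t3 [compute-bound]
step 5: L[5]=5 C[4]=5 → dur=5, Σ=41 | A=compute:t4 B=load:t5 [tied]
step 6: L[6]=4 C[5]=2 → dur=4, Σ=45 | A=load:t6 B=compute:t5 [load-bound]
step 7: C[6]=2 → dur=2, Σ=47 | A=compute:t6 B=idle [compute-only]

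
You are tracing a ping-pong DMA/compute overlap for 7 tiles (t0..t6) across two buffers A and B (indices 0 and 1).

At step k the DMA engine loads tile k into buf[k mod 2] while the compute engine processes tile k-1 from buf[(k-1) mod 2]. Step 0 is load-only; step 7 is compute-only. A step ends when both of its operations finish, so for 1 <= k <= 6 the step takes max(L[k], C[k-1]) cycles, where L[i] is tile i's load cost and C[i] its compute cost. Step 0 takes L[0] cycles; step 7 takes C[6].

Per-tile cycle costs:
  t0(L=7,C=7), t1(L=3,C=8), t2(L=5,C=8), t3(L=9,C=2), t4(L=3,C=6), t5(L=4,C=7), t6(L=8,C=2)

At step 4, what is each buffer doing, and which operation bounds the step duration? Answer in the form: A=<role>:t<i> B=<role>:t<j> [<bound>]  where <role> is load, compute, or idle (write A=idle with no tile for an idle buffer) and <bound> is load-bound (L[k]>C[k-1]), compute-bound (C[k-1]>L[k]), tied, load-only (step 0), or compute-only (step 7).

step 4: A=load:t4 B=compute:t3 [load-bound]

[0] DMA t0→A (7c) ∥ CU idle ⇒ 7c, clock 7
[1] DMA t1→B (3c) ∥ CU A:t0 (7c) ⇒ 7c, clock 14
[2] DMA t2→A (5c) ∥ CU B:t1 (8c) ⇒ 8c, clock 22
[3] DMA t3→B (9c) ∥ CU A:t2 (8c) ⇒ 9c, clock 31
[4] DMA t4→A (3c) ∥ CU B:t3 (2c) ⇒ 3c, clock 34
[5] DMA t5→B (4c) ∥ CU A:t4 (6c) ⇒ 6c, clock 40
[6] DMA t6→A (8c) ∥ CU B:t5 (7c) ⇒ 8c, clock 48
[7] DMA idle ∥ CU A:t6 (2c) ⇒ 2c, clock 50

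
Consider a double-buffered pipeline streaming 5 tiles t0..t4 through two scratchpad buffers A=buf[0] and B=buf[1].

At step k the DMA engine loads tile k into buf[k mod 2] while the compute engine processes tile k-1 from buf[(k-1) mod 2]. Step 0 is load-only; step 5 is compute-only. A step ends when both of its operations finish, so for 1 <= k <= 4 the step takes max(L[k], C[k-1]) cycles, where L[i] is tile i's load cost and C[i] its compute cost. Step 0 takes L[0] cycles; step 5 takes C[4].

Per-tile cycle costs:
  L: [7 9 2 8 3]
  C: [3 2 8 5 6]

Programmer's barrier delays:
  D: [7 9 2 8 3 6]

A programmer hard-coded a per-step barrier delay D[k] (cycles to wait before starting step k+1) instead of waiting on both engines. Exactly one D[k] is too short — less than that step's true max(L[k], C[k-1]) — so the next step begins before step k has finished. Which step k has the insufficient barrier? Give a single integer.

k=0 barrier L[0]=7→7c, D[0]=7 ok
k=1 barrier max(L[1]=9,C[0]=3)→9c, D[1]=9 ok
k=2 barrier max(L[2]=2,C[1]=2)→2c, D[2]=2 ok
k=3 barrier max(L[3]=8,C[2]=8)→8c, D[3]=8 ok
k=4 barrier max(L[4]=3,C[3]=5)→5c, D[4]=3 SHORT
k=5 barrier C[4]=6→6c, D[5]=6 ok

hazard at step 4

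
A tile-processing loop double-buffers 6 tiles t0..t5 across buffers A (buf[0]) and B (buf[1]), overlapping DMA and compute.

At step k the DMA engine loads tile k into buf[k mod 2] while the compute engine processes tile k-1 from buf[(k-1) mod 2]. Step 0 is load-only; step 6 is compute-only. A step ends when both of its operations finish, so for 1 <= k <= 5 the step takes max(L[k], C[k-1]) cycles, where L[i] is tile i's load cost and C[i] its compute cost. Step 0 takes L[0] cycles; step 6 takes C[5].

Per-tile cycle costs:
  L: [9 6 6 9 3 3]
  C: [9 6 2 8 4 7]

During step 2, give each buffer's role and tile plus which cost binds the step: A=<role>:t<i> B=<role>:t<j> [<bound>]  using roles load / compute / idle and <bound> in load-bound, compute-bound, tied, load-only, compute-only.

step 2: A=load:t2 B=compute:t1 [tied]

k=0 load=t0/9c comp=- wait=9 total=9
k=1 load=t1/6c comp=t0/9c wait=9 total=18
k=2 load=t2/6c comp=t1/6c wait=6 total=24
k=3 load=t3/9c comp=t2/2c wait=9 total=33
k=4 load=t4/3c comp=t3/8c wait=8 total=41
k=5 load=t5/3c comp=t4/4c wait=4 total=45
k=6 load=- comp=t5/7c wait=7 total=52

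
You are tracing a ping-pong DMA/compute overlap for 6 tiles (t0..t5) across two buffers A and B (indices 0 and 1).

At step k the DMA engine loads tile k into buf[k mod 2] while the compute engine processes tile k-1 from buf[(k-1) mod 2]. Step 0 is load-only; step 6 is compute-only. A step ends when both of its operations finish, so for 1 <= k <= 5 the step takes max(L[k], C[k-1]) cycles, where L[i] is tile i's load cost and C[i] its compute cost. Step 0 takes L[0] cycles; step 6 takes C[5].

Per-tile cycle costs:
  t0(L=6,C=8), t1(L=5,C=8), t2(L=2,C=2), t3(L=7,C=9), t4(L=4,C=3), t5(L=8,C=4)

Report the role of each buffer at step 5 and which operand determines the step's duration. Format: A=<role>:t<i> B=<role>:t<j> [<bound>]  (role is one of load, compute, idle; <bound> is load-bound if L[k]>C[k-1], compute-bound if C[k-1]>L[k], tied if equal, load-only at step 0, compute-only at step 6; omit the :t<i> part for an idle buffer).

  0. 6=6c; end=6; A:t0 B:-
  1. max(5,8)=8c; end=14; A:t0 B:t1
  2. max(2,8)=8c; end=22; A:t2 B:t1
  3. max(7,2)=7c; end=29; A:t2 B:t3
  4. max(4,9)=9c; end=38; A:t4 B:t3
  5. max(8,3)=8c; end=46; A:t4 B:t5
  6. 4=4c; end=50; A:t4 B:t5

step 5: A=compute:t4 B=load:t5 [load-bound]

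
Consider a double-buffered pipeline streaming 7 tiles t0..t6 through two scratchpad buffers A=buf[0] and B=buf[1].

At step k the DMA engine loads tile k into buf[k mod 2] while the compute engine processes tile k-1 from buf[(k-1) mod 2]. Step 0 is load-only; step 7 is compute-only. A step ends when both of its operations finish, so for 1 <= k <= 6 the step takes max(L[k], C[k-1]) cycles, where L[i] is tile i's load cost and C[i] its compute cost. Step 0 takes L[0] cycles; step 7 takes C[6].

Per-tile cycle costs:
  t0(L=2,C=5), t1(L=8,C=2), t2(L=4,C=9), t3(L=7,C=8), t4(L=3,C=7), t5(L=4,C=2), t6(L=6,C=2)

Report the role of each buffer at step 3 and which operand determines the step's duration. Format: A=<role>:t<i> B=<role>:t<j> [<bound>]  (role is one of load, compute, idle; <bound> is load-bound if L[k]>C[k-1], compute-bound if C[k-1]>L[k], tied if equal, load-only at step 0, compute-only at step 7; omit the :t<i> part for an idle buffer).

step 3: A=compute:t2 B=load:t3 [compute-bound]

  0. 2=2c; end=2; A:t0 B:-
  1. max(8,5)=8c; end=10; A:t0 B:t1
  2. max(4,2)=4c; end=14; A:t2 B:t1
  3. max(7,9)=9c; end=23; A:t2 B:t3
  4. max(3,8)=8c; end=31; A:t4 B:t3
  5. max(4,7)=7c; end=38; A:t4 B:t5
  6. max(6,2)=6c; end=44; A:t6 B:t5
  7. 2=2c; end=46; A:t6 B:t5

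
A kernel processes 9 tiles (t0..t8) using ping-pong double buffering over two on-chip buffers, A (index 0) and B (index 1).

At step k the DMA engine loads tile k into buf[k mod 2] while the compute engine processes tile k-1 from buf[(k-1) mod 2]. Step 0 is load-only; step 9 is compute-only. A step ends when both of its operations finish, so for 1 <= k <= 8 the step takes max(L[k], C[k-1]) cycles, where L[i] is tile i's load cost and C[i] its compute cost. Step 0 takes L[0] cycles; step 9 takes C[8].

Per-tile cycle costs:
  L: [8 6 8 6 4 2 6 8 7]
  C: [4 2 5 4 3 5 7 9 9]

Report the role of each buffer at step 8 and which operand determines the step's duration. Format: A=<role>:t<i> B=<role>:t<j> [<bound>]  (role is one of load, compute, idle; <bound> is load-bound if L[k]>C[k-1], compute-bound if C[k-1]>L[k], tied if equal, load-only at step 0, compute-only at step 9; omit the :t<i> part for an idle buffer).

step 0: L[0]=8 → dur=8, Σ=8 | A=load:t0 B=idle [load-only]
step 1: L[1]=6 C[0]=4 → dur=6, Σ=14 | A=compute:t0 B=load:t1 [load-bound]
step 2: L[2]=8 C[1]=2 → dur=8, Σ=22 | A=load:t2 B=compute:t1 [load-bound]
step 3: L[3]=6 C[2]=5 → dur=6, Σ=28 | A=compute:t2 B=load:t3 [load-bound]
step 4: L[4]=4 C[3]=4 → dur=4, Σ=32 | A=load:t4 B=compute:t3 [tied]
step 5: L[5]=2 C[4]=3 → dur=3, Σ=35 | A=compute:t4 B=load:t5 [compute-bound]
step 6: L[6]=6 C[5]=5 → dur=6, Σ=41 | A=load:t6 B=compute:t5 [load-bound]
step 7: L[7]=8 C[6]=7 → dur=8, Σ=49 | A=compute:t6 B=load:t7 [load-bound]
step 8: L[8]=7 C[7]=9 → dur=9, Σ=58 | A=load:t8 B=compute:t7 [compute-bound]
step 9: C[8]=9 → dur=9, Σ=67 | A=compute:t8 B=idle [compute-only]

step 8: A=load:t8 B=compute:t7 [compute-bound]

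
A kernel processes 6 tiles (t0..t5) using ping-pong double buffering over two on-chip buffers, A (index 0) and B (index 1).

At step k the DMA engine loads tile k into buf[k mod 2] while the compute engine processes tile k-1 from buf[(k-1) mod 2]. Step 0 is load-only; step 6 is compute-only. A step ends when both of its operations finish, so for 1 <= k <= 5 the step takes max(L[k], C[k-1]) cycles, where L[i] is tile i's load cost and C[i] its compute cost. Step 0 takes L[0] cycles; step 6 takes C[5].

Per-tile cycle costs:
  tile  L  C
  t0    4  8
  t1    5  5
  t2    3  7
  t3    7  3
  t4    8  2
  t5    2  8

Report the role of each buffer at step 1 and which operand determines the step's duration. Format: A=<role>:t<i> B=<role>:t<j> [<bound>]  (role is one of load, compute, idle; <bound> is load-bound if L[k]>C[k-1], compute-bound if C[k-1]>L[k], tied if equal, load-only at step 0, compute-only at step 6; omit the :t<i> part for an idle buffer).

[0] DMA t0→A (4c) ∥ CU idle ⇒ 4c, clock 4
[1] DMA t1→B (5c) ∥ CU A:t0 (8c) ⇒ 8c, clock 12
[2] DMA t2→A (3c) ∥ CU B:t1 (5c) ⇒ 5c, clock 17
[3] DMA t3→B (7c) ∥ CU A:t2 (7c) ⇒ 7c, clock 24
[4] DMA t4→A (8c) ∥ CU B:t3 (3c) ⇒ 8c, clock 32
[5] DMA t5→B (2c) ∥ CU A:t4 (2c) ⇒ 2c, clock 34
[6] DMA idle ∥ CU B:t5 (8c) ⇒ 8c, clock 42

step 1: A=compute:t0 B=load:t1 [compute-bound]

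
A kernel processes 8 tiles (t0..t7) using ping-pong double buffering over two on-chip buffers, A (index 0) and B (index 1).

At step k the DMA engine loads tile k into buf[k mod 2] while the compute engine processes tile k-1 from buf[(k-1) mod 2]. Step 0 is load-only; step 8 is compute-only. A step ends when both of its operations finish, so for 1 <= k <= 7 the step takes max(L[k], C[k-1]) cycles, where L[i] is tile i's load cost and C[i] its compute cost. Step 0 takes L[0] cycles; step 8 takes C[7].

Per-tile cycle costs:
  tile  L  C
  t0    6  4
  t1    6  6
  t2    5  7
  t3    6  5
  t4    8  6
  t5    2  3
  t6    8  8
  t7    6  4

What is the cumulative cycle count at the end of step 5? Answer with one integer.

step 0: L[0]=6 → dur=6, Σ=6 | A=load:t0 B=idle [load-only]
step 1: L[1]=6 C[0]=4 → dur=6, Σ=12 | A=compute:t0 B=load:t1 [load-bound]
step 2: L[2]=5 C[1]=6 → dur=6, Σ=18 | A=load:t2 B=compute:t1 [compute-bound]
step 3: L[3]=6 C[2]=7 → dur=7, Σ=25 | A=compute:t2 B=load:t3 [compute-bound]
step 4: L[4]=8 C[3]=5 → dur=8, Σ=33 | A=load:t4 B=compute:t3 [load-bound]
step 5: L[5]=2 C[4]=6 → dur=6, Σ=39 | A=compute:t4 B=load:t5 [compute-bound]
step 6: L[6]=8 C[5]=3 → dur=8, Σ=47 | A=load:t6 B=compute:t5 [load-bound]
step 7: L[7]=6 C[6]=8 → dur=8, Σ=55 | A=compute:t6 B=load:t7 [compute-bound]
step 8: C[7]=4 → dur=4, Σ=59 | A=idle B=compute:t7 [compute-only]

end_cycle[5] = 39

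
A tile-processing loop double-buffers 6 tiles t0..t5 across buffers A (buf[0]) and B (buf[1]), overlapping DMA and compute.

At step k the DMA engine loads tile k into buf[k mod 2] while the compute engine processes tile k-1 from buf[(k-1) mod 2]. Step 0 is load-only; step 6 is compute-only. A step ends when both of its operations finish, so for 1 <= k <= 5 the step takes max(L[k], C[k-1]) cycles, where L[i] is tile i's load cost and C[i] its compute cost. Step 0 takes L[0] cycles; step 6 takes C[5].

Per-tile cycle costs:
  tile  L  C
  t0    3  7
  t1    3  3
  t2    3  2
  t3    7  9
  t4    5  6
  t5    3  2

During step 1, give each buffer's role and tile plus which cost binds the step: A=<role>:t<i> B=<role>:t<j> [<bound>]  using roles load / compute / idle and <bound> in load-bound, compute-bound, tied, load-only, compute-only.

step 1: A=compute:t0 B=load:t1 [compute-bound]

step 0: L[0]=3 → dur=3, Σ=3 | A=load:t0 B=idle [load-only]
step 1: L[1]=3 C[0]=7 → dur=7, Σ=10 | A=compute:t0 B=load:t1 [compute-bound]
step 2: L[2]=3 C[1]=3 → dur=3, Σ=13 | A=load:t2 B=compute:t1 [tied]
step 3: L[3]=7 C[2]=2 → dur=7, Σ=20 | A=compute:t2 B=load:t3 [load-bound]
step 4: L[4]=5 C[3]=9 → dur=9, Σ=29 | A=load:t4 B=compute:t3 [compute-bound]
step 5: L[5]=3 C[4]=6 → dur=6, Σ=35 | A=compute:t4 B=load:t5 [compute-bound]
step 6: C[5]=2 → dur=2, Σ=37 | A=idle B=compute:t5 [compute-only]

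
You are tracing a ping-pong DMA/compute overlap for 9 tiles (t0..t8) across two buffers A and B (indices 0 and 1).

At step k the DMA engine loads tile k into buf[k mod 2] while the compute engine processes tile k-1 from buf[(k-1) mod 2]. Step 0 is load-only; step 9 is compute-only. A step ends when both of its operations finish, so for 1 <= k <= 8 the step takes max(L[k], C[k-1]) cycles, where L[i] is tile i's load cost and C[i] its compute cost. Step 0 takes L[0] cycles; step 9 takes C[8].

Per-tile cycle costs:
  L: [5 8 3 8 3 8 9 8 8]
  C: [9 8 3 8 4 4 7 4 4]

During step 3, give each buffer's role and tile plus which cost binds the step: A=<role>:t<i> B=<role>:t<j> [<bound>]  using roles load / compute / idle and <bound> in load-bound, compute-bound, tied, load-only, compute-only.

step 0: L[0]=5 → dur=5, Σ=5 | A=load:t0 B=idle [load-only]
step 1: L[1]=8 C[0]=9 → dur=9, Σ=14 | A=compute:t0 B=load:t1 [compute-bound]
step 2: L[2]=3 C[1]=8 → dur=8, Σ=22 | A=load:t2 B=compute:t1 [compute-bound]
step 3: L[3]=8 C[2]=3 → dur=8, Σ=30 | A=compute:t2 B=load:t3 [load-bound]
step 4: L[4]=3 C[3]=8 → dur=8, Σ=38 | A=load:t4 B=compute:t3 [compute-bound]
step 5: L[5]=8 C[4]=4 → dur=8, Σ=46 | A=compute:t4 B=load:t5 [load-bound]
step 6: L[6]=9 C[5]=4 → dur=9, Σ=55 | A=load:t6 B=compute:t5 [load-bound]
step 7: L[7]=8 C[6]=7 → dur=8, Σ=63 | A=compute:t6 B=load:t7 [load-bound]
step 8: L[8]=8 C[7]=4 → dur=8, Σ=71 | A=load:t8 B=compute:t7 [load-bound]
step 9: C[8]=4 → dur=4, Σ=75 | A=compute:t8 B=idle [compute-only]

step 3: A=compute:t2 B=load:t3 [load-bound]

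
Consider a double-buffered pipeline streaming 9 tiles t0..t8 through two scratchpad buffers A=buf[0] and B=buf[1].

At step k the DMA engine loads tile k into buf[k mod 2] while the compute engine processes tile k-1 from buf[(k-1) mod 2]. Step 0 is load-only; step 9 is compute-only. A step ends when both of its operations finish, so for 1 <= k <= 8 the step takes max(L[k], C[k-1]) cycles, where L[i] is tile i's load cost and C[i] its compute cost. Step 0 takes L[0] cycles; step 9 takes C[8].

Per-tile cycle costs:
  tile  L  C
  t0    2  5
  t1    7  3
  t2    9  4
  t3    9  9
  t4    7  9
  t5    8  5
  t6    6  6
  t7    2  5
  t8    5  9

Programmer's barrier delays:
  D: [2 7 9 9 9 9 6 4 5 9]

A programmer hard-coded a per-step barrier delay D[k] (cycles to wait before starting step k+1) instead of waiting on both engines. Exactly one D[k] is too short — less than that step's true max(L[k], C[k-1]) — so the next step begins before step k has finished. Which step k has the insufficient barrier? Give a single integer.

hazard at step 7

[0] required=L[0]=2=2 vs D=2 ok
[1] required=max(L[1]=7,C[0]=5)=7 vs D=7 ok
[2] required=max(L[2]=9,C[1]=3)=9 vs D=9 ok
[3] required=max(L[3]=9,C[2]=4)=9 vs D=9 ok
[4] required=max(L[4]=7,C[3]=9)=9 vs D=9 ok
[5] required=max(L[5]=8,C[4]=9)=9 vs D=9 ok
[6] required=max(L[6]=6,C[5]=5)=6 vs D=6 ok
[7] required=max(L[7]=2,C[6]=6)=6 vs D=4 SHORT
[8] required=max(L[8]=5,C[7]=5)=5 vs D=5 ok
[9] required=C[8]=9=9 vs D=9 ok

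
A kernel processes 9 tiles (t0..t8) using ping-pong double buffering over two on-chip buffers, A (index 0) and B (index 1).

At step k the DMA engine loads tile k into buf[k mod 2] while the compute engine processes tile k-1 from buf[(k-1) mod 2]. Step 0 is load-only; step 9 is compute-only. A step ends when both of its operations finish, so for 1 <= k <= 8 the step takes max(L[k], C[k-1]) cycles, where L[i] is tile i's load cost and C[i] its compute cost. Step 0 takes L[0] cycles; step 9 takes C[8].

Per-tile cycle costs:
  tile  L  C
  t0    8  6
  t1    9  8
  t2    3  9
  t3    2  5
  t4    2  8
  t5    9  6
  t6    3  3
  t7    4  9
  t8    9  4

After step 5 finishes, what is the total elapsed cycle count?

  0. 8=8c; end=8; A:t0 B:-
  1. max(9,6)=9c; end=17; A:t0 B:t1
  2. max(3,8)=8c; end=25; A:t2 B:t1
  3. max(2,9)=9c; end=34; A:t2 B:t3
  4. max(2,5)=5c; end=39; A:t4 B:t3
  5. max(9,8)=9c; end=48; A:t4 B:t5
  6. max(3,6)=6c; end=54; A:t6 B:t5
  7. max(4,3)=4c; end=58; A:t6 B:t7
  8. max(9,9)=9c; end=67; A:t8 B:t7
  9. 4=4c; end=71; A:t8 B:t7

end_cycle[5] = 48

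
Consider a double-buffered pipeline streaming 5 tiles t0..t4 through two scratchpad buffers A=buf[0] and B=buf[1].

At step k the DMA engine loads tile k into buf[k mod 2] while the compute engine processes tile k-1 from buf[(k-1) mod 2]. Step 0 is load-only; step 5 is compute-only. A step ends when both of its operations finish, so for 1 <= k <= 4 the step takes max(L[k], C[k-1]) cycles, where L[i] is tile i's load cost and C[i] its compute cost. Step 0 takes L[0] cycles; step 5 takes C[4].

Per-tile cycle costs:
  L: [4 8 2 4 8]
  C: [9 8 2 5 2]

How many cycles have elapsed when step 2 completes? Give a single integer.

  0. 4=4c; end=4; A:t0 B:-
  1. max(8,9)=9c; end=13; A:t0 B:t1
  2. max(2,8)=8c; end=21; A:t2 B:t1
  3. max(4,2)=4c; end=25; A:t2 B:t3
  4. max(8,5)=8c; end=33; A:t4 B:t3
  5. 2=2c; end=35; A:t4 B:t3

end_cycle[2] = 21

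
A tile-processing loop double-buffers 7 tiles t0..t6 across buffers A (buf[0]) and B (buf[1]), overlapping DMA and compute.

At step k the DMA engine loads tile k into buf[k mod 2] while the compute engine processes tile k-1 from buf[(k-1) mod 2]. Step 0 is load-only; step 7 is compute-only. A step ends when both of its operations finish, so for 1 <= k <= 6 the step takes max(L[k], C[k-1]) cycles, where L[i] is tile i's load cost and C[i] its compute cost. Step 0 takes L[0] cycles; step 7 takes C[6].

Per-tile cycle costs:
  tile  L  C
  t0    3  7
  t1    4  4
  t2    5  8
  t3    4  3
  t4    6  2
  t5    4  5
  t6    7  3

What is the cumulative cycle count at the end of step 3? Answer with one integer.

step 0: L[0]=3 → dur=3, Σ=3 | A=load:t0 B=idle [load-only]
step 1: L[1]=4 C[0]=7 → dur=7, Σ=10 | A=compute:t0 B=load:t1 [compute-bound]
step 2: L[2]=5 C[1]=4 → dur=5, Σ=15 | A=load:t2 B=compute:t1 [load-bound]
step 3: L[3]=4 C[2]=8 → dur=8, Σ=23 | A=compute:t2 B=load:t3 [compute-bound]
step 4: L[4]=6 C[3]=3 → dur=6, Σ=29 | A=load:t4 B=compute:t3 [load-bound]
step 5: L[5]=4 C[4]=2 → dur=4, Σ=33 | A=compute:t4 B=load:t5 [load-bound]
step 6: L[6]=7 C[5]=5 → dur=7, Σ=40 | A=load:t6 B=compute:t5 [load-bound]
step 7: C[6]=3 → dur=3, Σ=43 | A=compute:t6 B=idle [compute-only]

end_cycle[3] = 23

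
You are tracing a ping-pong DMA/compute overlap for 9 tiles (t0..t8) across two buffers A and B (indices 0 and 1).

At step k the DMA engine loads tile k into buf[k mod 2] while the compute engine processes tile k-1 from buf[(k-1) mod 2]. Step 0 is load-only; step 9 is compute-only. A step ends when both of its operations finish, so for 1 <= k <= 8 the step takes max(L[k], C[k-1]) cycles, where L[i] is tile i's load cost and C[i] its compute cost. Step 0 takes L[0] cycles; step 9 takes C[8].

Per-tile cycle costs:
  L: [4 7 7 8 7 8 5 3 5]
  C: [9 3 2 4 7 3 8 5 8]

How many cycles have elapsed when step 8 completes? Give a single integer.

end_cycle[8] = 61

k=0 load=t0/4c comp=- wait=4 total=4
k=1 load=t1/7c comp=t0/9c wait=9 total=13
k=2 load=t2/7c comp=t1/3c wait=7 total=20
k=3 load=t3/8c comp=t2/2c wait=8 total=28
k=4 load=t4/7c comp=t3/4c wait=7 total=35
k=5 load=t5/8c comp=t4/7c wait=8 total=43
k=6 load=t6/5c comp=t5/3c wait=5 total=48
k=7 load=t7/3c comp=t6/8c wait=8 total=56
k=8 load=t8/5c comp=t7/5c wait=5 total=61
k=9 load=- comp=t8/8c wait=8 total=69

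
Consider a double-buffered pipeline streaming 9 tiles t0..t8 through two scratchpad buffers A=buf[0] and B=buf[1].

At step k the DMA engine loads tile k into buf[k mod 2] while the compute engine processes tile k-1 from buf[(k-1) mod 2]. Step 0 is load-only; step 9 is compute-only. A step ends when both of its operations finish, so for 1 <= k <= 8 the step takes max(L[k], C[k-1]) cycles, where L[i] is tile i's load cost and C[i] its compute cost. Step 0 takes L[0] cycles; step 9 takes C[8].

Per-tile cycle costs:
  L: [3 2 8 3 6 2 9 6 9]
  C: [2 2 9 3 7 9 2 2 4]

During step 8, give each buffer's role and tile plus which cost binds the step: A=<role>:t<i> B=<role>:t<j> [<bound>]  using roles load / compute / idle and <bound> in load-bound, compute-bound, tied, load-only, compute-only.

step 8: A=load:t8 B=compute:t7 [load-bound]

step 0: L[0]=3 → dur=3, Σ=3 | A=load:t0 B=idle [load-only]
step 1: L[1]=2 C[0]=2 → dur=2, Σ=5 | A=compute:t0 B=load:t1 [tied]
step 2: L[2]=8 C[1]=2 → dur=8, Σ=13 | A=load:t2 B=compute:t1 [load-bound]
step 3: L[3]=3 C[2]=9 → dur=9, Σ=22 | A=compute:t2 B=load:t3 [compute-bound]
step 4: L[4]=6 C[3]=3 → dur=6, Σ=28 | A=load:t4 B=compute:t3 [load-bound]
step 5: L[5]=2 C[4]=7 → dur=7, Σ=35 | A=compute:t4 B=load:t5 [compute-bound]
step 6: L[6]=9 C[5]=9 → dur=9, Σ=44 | A=load:t6 B=compute:t5 [tied]
step 7: L[7]=6 C[6]=2 → dur=6, Σ=50 | A=compute:t6 B=load:t7 [load-bound]
step 8: L[8]=9 C[7]=2 → dur=9, Σ=59 | A=load:t8 B=compute:t7 [load-bound]
step 9: C[8]=4 → dur=4, Σ=63 | A=compute:t8 B=idle [compute-only]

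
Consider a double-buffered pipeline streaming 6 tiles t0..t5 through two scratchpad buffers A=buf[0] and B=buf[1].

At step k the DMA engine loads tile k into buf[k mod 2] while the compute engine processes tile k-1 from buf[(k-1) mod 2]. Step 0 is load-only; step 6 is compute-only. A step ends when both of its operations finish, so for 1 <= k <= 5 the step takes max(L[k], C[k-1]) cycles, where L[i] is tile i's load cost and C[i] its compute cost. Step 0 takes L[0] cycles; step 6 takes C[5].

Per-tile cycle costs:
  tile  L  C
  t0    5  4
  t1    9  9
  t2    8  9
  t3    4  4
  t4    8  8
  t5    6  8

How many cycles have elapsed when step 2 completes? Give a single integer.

k=0 load=t0/5c comp=- wait=5 total=5
k=1 load=t1/9c comp=t0/4c wait=9 total=14
k=2 load=t2/8c comp=t1/9c wait=9 total=23
k=3 load=t3/4c comp=t2/9c wait=9 total=32
k=4 load=t4/8c comp=t3/4c wait=8 total=40
k=5 load=t5/6c comp=t4/8c wait=8 total=48
k=6 load=- comp=t5/8c wait=8 total=56

end_cycle[2] = 23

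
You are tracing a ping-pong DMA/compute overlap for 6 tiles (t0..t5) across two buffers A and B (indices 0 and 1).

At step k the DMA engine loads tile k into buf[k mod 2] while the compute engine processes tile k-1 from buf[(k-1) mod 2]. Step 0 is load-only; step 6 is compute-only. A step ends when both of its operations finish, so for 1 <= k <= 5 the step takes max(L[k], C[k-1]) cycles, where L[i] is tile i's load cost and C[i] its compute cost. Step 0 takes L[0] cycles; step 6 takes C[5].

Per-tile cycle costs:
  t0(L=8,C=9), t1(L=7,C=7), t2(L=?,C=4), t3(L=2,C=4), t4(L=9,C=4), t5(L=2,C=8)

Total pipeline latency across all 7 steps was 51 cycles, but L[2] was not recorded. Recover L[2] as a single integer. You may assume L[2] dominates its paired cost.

L[2] = 9

step 0 | dur = L[0]=8 = 8
step 1 | dur = max(L[1]=7, C[0]=9) = 9
step 2 | dur = max(L[2]=?, C[1]=7) = L[2]  (unknown; binding)
step 3 | dur = max(L[3]=2, C[2]=4) = 4
step 4 | dur = max(L[4]=9, C[3]=4) = 9
step 5 | dur = max(L[5]=2, C[4]=4) = 4
step 6 | dur = C[5]=8 = 8
sum of known step durations = 42
dur[2] = total - known = 51 - 42 = 9
L[2] is the binding max in step 2, so L[2] = dur[2] = 9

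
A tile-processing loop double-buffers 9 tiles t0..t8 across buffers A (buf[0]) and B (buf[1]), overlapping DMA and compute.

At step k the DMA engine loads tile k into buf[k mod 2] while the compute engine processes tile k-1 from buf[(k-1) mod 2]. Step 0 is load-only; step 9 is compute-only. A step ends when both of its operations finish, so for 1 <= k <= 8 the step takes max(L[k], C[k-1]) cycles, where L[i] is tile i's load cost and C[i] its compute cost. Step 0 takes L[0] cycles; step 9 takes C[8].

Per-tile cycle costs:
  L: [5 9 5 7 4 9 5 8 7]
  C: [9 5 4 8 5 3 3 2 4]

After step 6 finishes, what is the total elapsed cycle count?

end_cycle[6] = 48

  0. 5=5c; end=5; A:t0 B:-
  1. max(9,9)=9c; end=14; A:t0 B:t1
  2. max(5,5)=5c; end=19; A:t2 B:t1
  3. max(7,4)=7c; end=26; A:t2 B:t3
  4. max(4,8)=8c; end=34; A:t4 B:t3
  5. max(9,5)=9c; end=43; A:t4 B:t5
  6. max(5,3)=5c; end=48; A:t6 B:t5
  7. max(8,3)=8c; end=56; A:t6 B:t7
  8. max(7,2)=7c; end=63; A:t8 B:t7
  9. 4=4c; end=67; A:t8 B:t7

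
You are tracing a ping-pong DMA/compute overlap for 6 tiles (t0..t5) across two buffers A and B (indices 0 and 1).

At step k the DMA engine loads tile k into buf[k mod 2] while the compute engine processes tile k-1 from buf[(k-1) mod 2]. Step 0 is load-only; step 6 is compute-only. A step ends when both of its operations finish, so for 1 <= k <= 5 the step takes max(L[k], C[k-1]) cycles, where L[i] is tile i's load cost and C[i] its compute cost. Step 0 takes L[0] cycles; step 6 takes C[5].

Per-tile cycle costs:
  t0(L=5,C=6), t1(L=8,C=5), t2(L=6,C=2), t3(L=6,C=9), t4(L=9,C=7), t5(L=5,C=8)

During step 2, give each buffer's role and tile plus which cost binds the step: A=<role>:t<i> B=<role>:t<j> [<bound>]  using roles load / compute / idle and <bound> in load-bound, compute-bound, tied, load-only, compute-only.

step 2: A=load:t2 B=compute:t1 [load-bound]

step 0: L[0]=5 → dur=5, Σ=5 | A=load:t0 B=idle [load-only]
step 1: L[1]=8 C[0]=6 → dur=8, Σ=13 | A=compute:t0 B=load:t1 [load-bound]
step 2: L[2]=6 C[1]=5 → dur=6, Σ=19 | A=load:t2 B=compute:t1 [load-bound]
step 3: L[3]=6 C[2]=2 → dur=6, Σ=25 | A=compute:t2 B=load:t3 [load-bound]
step 4: L[4]=9 C[3]=9 → dur=9, Σ=34 | A=load:t4 B=compute:t3 [tied]
step 5: L[5]=5 C[4]=7 → dur=7, Σ=41 | A=compute:t4 B=load:t5 [compute-bound]
step 6: C[5]=8 → dur=8, Σ=49 | A=idle B=compute:t5 [compute-only]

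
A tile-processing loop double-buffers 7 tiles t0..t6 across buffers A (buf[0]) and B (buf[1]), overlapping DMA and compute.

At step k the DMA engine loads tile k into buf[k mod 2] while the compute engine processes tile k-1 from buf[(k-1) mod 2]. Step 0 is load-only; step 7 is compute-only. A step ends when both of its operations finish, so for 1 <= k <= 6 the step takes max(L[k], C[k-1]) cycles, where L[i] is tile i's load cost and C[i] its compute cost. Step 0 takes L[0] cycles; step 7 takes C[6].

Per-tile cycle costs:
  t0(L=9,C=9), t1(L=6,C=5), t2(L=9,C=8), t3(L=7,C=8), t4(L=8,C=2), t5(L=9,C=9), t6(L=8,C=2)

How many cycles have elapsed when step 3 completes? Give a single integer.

[0] DMA t0→A (9c) ∥ CU idle ⇒ 9c, clock 9
[1] DMA t1→B (6c) ∥ CU A:t0 (9c) ⇒ 9c, clock 18
[2] DMA t2→A (9c) ∥ CU B:t1 (5c) ⇒ 9c, clock 27
[3] DMA t3→B (7c) ∥ CU A:t2 (8c) ⇒ 8c, clock 35
[4] DMA t4→A (8c) ∥ CU B:t3 (8c) ⇒ 8c, clock 43
[5] DMA t5→B (9c) ∥ CU A:t4 (2c) ⇒ 9c, clock 52
[6] DMA t6→A (8c) ∥ CU B:t5 (9c) ⇒ 9c, clock 61
[7] DMA idle ∥ CU A:t6 (2c) ⇒ 2c, clock 63

end_cycle[3] = 35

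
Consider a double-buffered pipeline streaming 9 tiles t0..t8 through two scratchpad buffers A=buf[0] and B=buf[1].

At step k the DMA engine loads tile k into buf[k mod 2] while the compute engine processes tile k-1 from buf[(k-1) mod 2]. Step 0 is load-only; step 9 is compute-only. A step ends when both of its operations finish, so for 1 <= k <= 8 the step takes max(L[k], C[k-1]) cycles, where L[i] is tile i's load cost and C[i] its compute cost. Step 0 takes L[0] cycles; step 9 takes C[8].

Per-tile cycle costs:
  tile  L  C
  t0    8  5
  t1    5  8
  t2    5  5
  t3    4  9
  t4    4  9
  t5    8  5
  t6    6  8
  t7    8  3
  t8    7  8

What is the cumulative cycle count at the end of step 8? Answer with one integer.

step 0: L[0]=8 → dur=8, Σ=8 | A=load:t0 B=idle [load-only]
step 1: L[1]=5 C[0]=5 → dur=5, Σ=13 | A=compute:t0 B=load:t1 [tied]
step 2: L[2]=5 C[1]=8 → dur=8, Σ=21 | A=load:t2 B=compute:t1 [compute-bound]
step 3: L[3]=4 C[2]=5 → dur=5, Σ=26 | A=compute:t2 B=load:t3 [compute-bound]
step 4: L[4]=4 C[3]=9 → dur=9, Σ=35 | A=load:t4 B=compute:t3 [compute-bound]
step 5: L[5]=8 C[4]=9 → dur=9, Σ=44 | A=compute:t4 B=load:t5 [compute-bound]
step 6: L[6]=6 C[5]=5 → dur=6, Σ=50 | A=load:t6 B=compute:t5 [load-bound]
step 7: L[7]=8 C[6]=8 → dur=8, Σ=58 | A=compute:t6 B=load:t7 [tied]
step 8: L[8]=7 C[7]=3 → dur=7, Σ=65 | A=load:t8 B=compute:t7 [load-bound]
step 9: C[8]=8 → dur=8, Σ=73 | A=compute:t8 B=idle [compute-only]

end_cycle[8] = 65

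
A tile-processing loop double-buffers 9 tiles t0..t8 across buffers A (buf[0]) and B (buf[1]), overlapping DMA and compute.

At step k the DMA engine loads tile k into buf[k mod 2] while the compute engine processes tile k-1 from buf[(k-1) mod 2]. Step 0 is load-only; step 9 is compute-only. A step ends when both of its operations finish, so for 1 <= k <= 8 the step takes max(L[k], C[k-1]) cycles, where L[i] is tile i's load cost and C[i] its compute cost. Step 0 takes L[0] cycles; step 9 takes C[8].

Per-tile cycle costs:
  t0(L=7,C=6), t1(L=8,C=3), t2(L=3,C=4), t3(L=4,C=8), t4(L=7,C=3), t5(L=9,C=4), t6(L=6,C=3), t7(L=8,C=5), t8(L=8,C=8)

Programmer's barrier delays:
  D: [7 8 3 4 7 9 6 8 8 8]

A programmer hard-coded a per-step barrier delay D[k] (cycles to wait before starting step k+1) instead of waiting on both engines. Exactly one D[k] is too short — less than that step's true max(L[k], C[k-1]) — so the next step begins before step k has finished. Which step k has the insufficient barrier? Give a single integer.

hazard at step 4

step 0: need L[0]=7 = 7; D[0]=7 ok
step 1: need max(L[1]=8,C[0]=6) = 8; D[1]=8 ok
step 2: need max(L[2]=3,C[1]=3) = 3; D[2]=3 ok
step 3: need max(L[3]=4,C[2]=4) = 4; D[3]=4 ok
step 4: need max(L[4]=7,C[3]=8) = 8; D[4]=7 SHORT
step 5: need max(L[5]=9,C[4]=3) = 9; D[5]=9 ok
step 6: need max(L[6]=6,C[5]=4) = 6; D[6]=6 ok
step 7: need max(L[7]=8,C[6]=3) = 8; D[7]=8 ok
step 8: need max(L[8]=8,C[7]=5) = 8; D[8]=8 ok
step 9: need C[8]=8 = 8; D[9]=8 ok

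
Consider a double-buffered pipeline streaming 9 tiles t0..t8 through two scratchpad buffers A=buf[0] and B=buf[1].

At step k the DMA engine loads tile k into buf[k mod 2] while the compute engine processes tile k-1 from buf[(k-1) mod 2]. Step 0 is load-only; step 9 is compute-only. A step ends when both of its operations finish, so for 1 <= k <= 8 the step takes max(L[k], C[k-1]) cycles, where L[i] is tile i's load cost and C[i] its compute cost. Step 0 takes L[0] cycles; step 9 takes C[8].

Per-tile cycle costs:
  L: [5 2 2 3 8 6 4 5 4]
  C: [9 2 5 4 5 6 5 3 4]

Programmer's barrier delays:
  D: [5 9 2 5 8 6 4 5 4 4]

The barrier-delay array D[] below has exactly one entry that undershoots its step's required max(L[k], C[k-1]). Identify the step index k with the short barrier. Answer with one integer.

hazard at step 6

[0] required=L[0]=5=5 vs D=5 ok
[1] required=max(L[1]=2,C[0]=9)=9 vs D=9 ok
[2] required=max(L[2]=2,C[1]=2)=2 vs D=2 ok
[3] required=max(L[3]=3,C[2]=5)=5 vs D=5 ok
[4] required=max(L[4]=8,C[3]=4)=8 vs D=8 ok
[5] required=max(L[5]=6,C[4]=5)=6 vs D=6 ok
[6] required=max(L[6]=4,C[5]=6)=6 vs D=4 SHORT
[7] required=max(L[7]=5,C[6]=5)=5 vs D=5 ok
[8] required=max(L[8]=4,C[7]=3)=4 vs D=4 ok
[9] required=C[8]=4=4 vs D=4 ok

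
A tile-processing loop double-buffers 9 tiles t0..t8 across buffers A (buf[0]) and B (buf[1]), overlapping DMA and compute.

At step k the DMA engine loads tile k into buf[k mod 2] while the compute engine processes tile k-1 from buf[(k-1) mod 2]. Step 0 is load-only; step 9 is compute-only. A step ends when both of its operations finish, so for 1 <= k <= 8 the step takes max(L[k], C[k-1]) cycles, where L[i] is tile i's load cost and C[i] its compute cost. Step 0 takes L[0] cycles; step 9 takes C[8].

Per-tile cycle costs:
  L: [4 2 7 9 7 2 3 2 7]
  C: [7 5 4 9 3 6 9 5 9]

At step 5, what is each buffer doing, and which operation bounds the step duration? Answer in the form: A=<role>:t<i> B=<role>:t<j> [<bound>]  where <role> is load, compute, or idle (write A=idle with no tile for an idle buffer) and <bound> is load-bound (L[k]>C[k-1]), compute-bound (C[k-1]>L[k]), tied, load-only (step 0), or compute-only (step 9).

step 5: A=compute:t4 B=load:t5 [compute-bound]

k=0 load=t0/4c comp=- wait=4 total=4
k=1 load=t1/2c comp=t0/7c wait=7 total=11
k=2 load=t2/7c comp=t1/5c wait=7 total=18
k=3 load=t3/9c comp=t2/4c wait=9 total=27
k=4 load=t4/7c comp=t3/9c wait=9 total=36
k=5 load=t5/2c comp=t4/3c wait=3 total=39
k=6 load=t6/3c comp=t5/6c wait=6 total=45
k=7 load=t7/2c comp=t6/9c wait=9 total=54
k=8 load=t8/7c comp=t7/5c wait=7 total=61
k=9 load=- comp=t8/9c wait=9 total=70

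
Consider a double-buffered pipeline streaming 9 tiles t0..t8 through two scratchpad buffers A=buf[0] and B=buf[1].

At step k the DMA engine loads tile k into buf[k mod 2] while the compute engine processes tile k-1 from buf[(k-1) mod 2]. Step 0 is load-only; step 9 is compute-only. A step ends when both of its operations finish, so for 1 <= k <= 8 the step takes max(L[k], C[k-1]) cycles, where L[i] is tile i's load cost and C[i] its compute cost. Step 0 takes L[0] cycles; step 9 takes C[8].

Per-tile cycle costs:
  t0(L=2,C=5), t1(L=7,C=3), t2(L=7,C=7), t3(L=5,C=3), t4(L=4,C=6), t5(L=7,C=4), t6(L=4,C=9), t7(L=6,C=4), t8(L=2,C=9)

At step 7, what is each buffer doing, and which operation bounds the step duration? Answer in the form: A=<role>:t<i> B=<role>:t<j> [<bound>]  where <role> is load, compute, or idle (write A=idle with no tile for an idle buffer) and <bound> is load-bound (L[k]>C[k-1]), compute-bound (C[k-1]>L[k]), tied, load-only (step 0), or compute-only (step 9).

step 7: A=compute:t6 B=load:t7 [compute-bound]

k=0 load=t0/2c comp=- wait=2 total=2
k=1 load=t1/7c comp=t0/5c wait=7 total=9
k=2 load=t2/7c comp=t1/3c wait=7 total=16
k=3 load=t3/5c comp=t2/7c wait=7 total=23
k=4 load=t4/4c comp=t3/3c wait=4 total=27
k=5 load=t5/7c comp=t4/6c wait=7 total=34
k=6 load=t6/4c comp=t5/4c wait=4 total=38
k=7 load=t7/6c comp=t6/9c wait=9 total=47
k=8 load=t8/2c comp=t7/4c wait=4 total=51
k=9 load=- comp=t8/9c wait=9 total=60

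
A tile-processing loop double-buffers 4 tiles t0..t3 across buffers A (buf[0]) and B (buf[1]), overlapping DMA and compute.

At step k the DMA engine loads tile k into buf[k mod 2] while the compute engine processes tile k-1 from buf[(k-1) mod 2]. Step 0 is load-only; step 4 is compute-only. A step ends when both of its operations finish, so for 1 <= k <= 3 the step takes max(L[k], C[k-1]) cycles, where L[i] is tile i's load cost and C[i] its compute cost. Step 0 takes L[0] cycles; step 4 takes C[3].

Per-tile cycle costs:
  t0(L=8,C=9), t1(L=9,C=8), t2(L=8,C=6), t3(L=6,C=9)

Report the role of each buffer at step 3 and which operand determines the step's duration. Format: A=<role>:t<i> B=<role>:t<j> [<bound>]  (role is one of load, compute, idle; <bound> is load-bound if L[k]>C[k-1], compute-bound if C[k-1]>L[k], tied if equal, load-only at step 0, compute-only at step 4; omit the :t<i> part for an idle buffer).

step 3: A=compute:t2 B=load:t3 [tied]

k=0 load=t0/8c comp=- wait=8 total=8
k=1 load=t1/9c comp=t0/9c wait=9 total=17
k=2 load=t2/8c comp=t1/8c wait=8 total=25
k=3 load=t3/6c comp=t2/6c wait=6 total=31
k=4 load=- comp=t3/9c wait=9 total=40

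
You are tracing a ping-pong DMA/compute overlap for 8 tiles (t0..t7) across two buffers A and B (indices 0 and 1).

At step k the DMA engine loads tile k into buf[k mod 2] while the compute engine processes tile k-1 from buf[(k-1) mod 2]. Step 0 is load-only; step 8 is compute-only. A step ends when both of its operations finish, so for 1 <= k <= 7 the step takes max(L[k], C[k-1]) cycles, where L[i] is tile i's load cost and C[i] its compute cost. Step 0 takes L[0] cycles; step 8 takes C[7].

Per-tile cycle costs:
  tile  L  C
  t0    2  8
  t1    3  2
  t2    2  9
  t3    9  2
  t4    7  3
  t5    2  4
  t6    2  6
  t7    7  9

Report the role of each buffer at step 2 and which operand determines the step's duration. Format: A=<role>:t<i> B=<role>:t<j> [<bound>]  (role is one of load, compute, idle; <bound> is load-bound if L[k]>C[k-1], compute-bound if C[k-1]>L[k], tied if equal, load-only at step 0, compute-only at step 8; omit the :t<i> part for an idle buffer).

step 2: A=load:t2 B=compute:t1 [tied]

k=0 load=t0/2c comp=- wait=2 total=2
k=1 load=t1/3c comp=t0/8c wait=8 total=10
k=2 load=t2/2c comp=t1/2c wait=2 total=12
k=3 load=t3/9c comp=t2/9c wait=9 total=21
k=4 load=t4/7c comp=t3/2c wait=7 total=28
k=5 load=t5/2c comp=t4/3c wait=3 total=31
k=6 load=t6/2c comp=t5/4c wait=4 total=35
k=7 load=t7/7c comp=t6/6c wait=7 total=42
k=8 load=- comp=t7/9c wait=9 total=51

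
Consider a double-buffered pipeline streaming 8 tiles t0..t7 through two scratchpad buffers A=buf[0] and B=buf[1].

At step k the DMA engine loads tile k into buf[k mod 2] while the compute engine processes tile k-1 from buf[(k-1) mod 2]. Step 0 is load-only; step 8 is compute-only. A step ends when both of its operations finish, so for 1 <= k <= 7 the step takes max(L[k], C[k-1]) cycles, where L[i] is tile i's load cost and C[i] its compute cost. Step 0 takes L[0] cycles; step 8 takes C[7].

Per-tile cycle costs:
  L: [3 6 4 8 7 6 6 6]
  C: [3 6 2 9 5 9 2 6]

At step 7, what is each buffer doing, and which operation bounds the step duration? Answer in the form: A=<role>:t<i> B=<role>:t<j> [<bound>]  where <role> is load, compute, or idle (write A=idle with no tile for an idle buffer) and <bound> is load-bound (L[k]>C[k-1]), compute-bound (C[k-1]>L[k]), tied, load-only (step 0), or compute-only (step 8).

step 0: L[0]=3 → dur=3, Σ=3 | A=load:t0 B=idle [load-only]
step 1: L[1]=6 C[0]=3 → dur=6, Σ=9 | A=compute:t0 B=load:t1 [load-bound]
step 2: L[2]=4 C[1]=6 → dur=6, Σ=15 | A=load:t2 B=compute:t1 [compute-bound]
step 3: L[3]=8 C[2]=2 → dur=8, Σ=23 | A=compute:t2 B=load:t3 [load-bound]
step 4: L[4]=7 C[3]=9 → dur=9, Σ=32 | A=load:t4 B=compute:t3 [compute-bound]
step 5: L[5]=6 C[4]=5 → dur=6, Σ=38 | A=compute:t4 B=load:t5 [load-bound]
step 6: L[6]=6 C[5]=9 → dur=9, Σ=47 | A=load:t6 B=compute:t5 [compute-bound]
step 7: L[7]=6 C[6]=2 → dur=6, Σ=53 | A=compute:t6 B=load:t7 [load-bound]
step 8: C[7]=6 → dur=6, Σ=59 | A=idle B=compute:t7 [compute-only]

step 7: A=compute:t6 B=load:t7 [load-bound]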